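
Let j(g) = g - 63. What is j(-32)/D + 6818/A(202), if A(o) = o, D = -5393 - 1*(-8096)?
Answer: 9204932/273003 ≈ 33.717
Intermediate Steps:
D = 2703 (D = -5393 + 8096 = 2703)
j(g) = -63 + g
j(-32)/D + 6818/A(202) = (-63 - 32)/2703 + 6818/202 = -95*1/2703 + 6818*(1/202) = -95/2703 + 3409/101 = 9204932/273003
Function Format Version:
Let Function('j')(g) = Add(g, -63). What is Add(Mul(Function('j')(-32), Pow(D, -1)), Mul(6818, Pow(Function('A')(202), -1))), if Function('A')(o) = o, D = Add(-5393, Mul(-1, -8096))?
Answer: Rational(9204932, 273003) ≈ 33.717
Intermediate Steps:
D = 2703 (D = Add(-5393, 8096) = 2703)
Function('j')(g) = Add(-63, g)
Add(Mul(Function('j')(-32), Pow(D, -1)), Mul(6818, Pow(Function('A')(202), -1))) = Add(Mul(Add(-63, -32), Pow(2703, -1)), Mul(6818, Pow(202, -1))) = Add(Mul(-95, Rational(1, 2703)), Mul(6818, Rational(1, 202))) = Add(Rational(-95, 2703), Rational(3409, 101)) = Rational(9204932, 273003)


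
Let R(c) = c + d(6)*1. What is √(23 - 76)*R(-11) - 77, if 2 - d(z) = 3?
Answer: -77 - 12*I*√53 ≈ -77.0 - 87.361*I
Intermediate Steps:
d(z) = -1 (d(z) = 2 - 1*3 = 2 - 3 = -1)
R(c) = -1 + c (R(c) = c - 1*1 = c - 1 = -1 + c)
√(23 - 76)*R(-11) - 77 = √(23 - 76)*(-1 - 11) - 77 = √(-53)*(-12) - 77 = (I*√53)*(-12) - 77 = -12*I*√53 - 77 = -77 - 12*I*√53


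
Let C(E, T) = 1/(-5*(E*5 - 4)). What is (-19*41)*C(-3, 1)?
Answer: -41/5 ≈ -8.2000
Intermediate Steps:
C(E, T) = 1/(20 - 25*E) (C(E, T) = 1/(-5*(5*E - 4)) = 1/(-5*(-4 + 5*E)) = 1/(20 - 25*E))
(-19*41)*C(-3, 1) = (-19*41)*(-1/(-20 + 25*(-3))) = -(-779)/(-20 - 75) = -(-779)/(-95) = -(-779)*(-1)/95 = -779*1/95 = -41/5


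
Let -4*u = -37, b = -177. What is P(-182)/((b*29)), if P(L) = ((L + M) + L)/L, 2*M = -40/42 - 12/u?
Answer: -141851/362939031 ≈ -0.00039084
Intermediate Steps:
u = 37/4 (u = -¼*(-37) = 37/4 ≈ 9.2500)
M = -874/777 (M = (-40/42 - 12/37/4)/2 = (-40*1/42 - 12*4/37)/2 = (-20/21 - 48/37)/2 = (½)*(-1748/777) = -874/777 ≈ -1.1248)
P(L) = (-874/777 + 2*L)/L (P(L) = ((L - 874/777) + L)/L = ((-874/777 + L) + L)/L = (-874/777 + 2*L)/L)
P(-182)/((b*29)) = (2 - 874/777/(-182))/((-177*29)) = (2 - 874/777*(-1/182))/(-5133) = (2 + 437/70707)*(-1/5133) = (141851/70707)*(-1/5133) = -141851/362939031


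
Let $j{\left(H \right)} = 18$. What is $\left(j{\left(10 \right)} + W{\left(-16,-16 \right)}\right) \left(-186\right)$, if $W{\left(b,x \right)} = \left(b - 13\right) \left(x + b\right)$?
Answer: $-175956$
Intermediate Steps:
$W{\left(b,x \right)} = \left(-13 + b\right) \left(b + x\right)$
$\left(j{\left(10 \right)} + W{\left(-16,-16 \right)}\right) \left(-186\right) = \left(18 - \left(-672 - 256\right)\right) \left(-186\right) = \left(18 + \left(256 + 208 + 208 + 256\right)\right) \left(-186\right) = \left(18 + 928\right) \left(-186\right) = 946 \left(-186\right) = -175956$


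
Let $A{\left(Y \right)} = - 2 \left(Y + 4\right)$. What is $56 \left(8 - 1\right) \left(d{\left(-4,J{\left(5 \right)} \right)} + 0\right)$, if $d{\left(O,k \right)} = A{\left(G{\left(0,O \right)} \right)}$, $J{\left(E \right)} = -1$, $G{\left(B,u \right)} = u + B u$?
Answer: $0$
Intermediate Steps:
$A{\left(Y \right)} = -8 - 2 Y$ ($A{\left(Y \right)} = - 2 \left(4 + Y\right) = -8 - 2 Y$)
$d{\left(O,k \right)} = -8 - 2 O$ ($d{\left(O,k \right)} = -8 - 2 O \left(1 + 0\right) = -8 - 2 O 1 = -8 - 2 O$)
$56 \left(8 - 1\right) \left(d{\left(-4,J{\left(5 \right)} \right)} + 0\right) = 56 \left(8 - 1\right) \left(\left(-8 - -8\right) + 0\right) = 56 \cdot 7 \left(\left(-8 + 8\right) + 0\right) = 56 \cdot 7 \left(0 + 0\right) = 56 \cdot 7 \cdot 0 = 56 \cdot 0 = 0$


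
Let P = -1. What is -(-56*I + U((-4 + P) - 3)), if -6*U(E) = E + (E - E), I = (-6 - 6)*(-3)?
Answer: 6044/3 ≈ 2014.7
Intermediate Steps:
I = 36 (I = -12*(-3) = 36)
U(E) = -E/6 (U(E) = -(E + (E - E))/6 = -(E + 0)/6 = -E/6)
-(-56*I + U((-4 + P) - 3)) = -(-56*36 - ((-4 - 1) - 3)/6) = -(-2016 - (-5 - 3)/6) = -(-2016 - 1/6*(-8)) = -(-2016 + 4/3) = -1*(-6044/3) = 6044/3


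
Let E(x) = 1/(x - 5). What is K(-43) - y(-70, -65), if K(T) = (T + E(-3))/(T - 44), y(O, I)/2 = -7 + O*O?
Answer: -2270237/232 ≈ -9785.5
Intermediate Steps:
E(x) = 1/(-5 + x)
y(O, I) = -14 + 2*O² (y(O, I) = 2*(-7 + O*O) = 2*(-7 + O²) = -14 + 2*O²)
K(T) = (-⅛ + T)/(-44 + T) (K(T) = (T + 1/(-5 - 3))/(T - 44) = (T + 1/(-8))/(-44 + T) = (T - ⅛)/(-44 + T) = (-⅛ + T)/(-44 + T))
K(-43) - y(-70, -65) = (-⅛ - 43)/(-44 - 43) - (-14 + 2*(-70)²) = -345/8/(-87) - (-14 + 2*4900) = -1/87*(-345/8) - (-14 + 9800) = 115/232 - 1*9786 = 115/232 - 9786 = -2270237/232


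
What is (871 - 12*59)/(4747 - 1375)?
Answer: 163/3372 ≈ 0.048339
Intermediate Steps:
(871 - 12*59)/(4747 - 1375) = (871 - 708)/3372 = 163*(1/3372) = 163/3372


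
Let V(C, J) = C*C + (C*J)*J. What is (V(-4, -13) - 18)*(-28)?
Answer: 18984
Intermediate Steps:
V(C, J) = C**2 + C*J**2
(V(-4, -13) - 18)*(-28) = (-4*(-4 + (-13)**2) - 18)*(-28) = (-4*(-4 + 169) - 18)*(-28) = (-4*165 - 18)*(-28) = (-660 - 18)*(-28) = -678*(-28) = 18984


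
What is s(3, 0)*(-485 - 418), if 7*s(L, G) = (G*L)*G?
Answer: 0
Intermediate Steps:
s(L, G) = L*G**2/7 (s(L, G) = ((G*L)*G)/7 = (L*G**2)/7 = L*G**2/7)
s(3, 0)*(-485 - 418) = ((1/7)*3*0**2)*(-485 - 418) = ((1/7)*3*0)*(-903) = 0*(-903) = 0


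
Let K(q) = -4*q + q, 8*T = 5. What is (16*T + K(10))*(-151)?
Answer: 3020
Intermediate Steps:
T = 5/8 (T = (⅛)*5 = 5/8 ≈ 0.62500)
K(q) = -3*q
(16*T + K(10))*(-151) = (16*(5/8) - 3*10)*(-151) = (10 - 30)*(-151) = -20*(-151) = 3020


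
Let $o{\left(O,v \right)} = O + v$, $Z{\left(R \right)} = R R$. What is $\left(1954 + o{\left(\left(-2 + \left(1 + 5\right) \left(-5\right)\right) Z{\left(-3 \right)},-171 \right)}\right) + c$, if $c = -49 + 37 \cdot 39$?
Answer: $2889$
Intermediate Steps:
$Z{\left(R \right)} = R^{2}$
$c = 1394$ ($c = -49 + 1443 = 1394$)
$\left(1954 + o{\left(\left(-2 + \left(1 + 5\right) \left(-5\right)\right) Z{\left(-3 \right)},-171 \right)}\right) + c = \left(1954 + \left(\left(-2 + \left(1 + 5\right) \left(-5\right)\right) \left(-3\right)^{2} - 171\right)\right) + 1394 = \left(1954 + \left(\left(-2 + 6 \left(-5\right)\right) 9 - 171\right)\right) + 1394 = \left(1954 + \left(\left(-2 - 30\right) 9 - 171\right)\right) + 1394 = \left(1954 - 459\right) + 1394 = 1495 + 1394 = 2889$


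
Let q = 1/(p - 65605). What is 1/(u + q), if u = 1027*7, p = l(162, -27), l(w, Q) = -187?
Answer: 65792/472978687 ≈ 0.00013910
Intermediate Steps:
p = -187
q = -1/65792 (q = 1/(-187 - 65605) = 1/(-65792) = -1/65792 ≈ -1.5199e-5)
u = 7189
1/(u + q) = 1/(7189 - 1/65792) = 1/(472978687/65792) = 65792/472978687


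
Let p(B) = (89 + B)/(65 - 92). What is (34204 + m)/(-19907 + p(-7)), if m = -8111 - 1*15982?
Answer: -272997/537571 ≈ -0.50783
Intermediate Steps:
m = -24093 (m = -8111 - 15982 = -24093)
p(B) = -89/27 - B/27 (p(B) = (89 + B)/(-27) = (89 + B)*(-1/27) = -89/27 - B/27)
(34204 + m)/(-19907 + p(-7)) = (34204 - 24093)/(-19907 + (-89/27 - 1/27*(-7))) = 10111/(-19907 + (-89/27 + 7/27)) = 10111/(-19907 - 82/27) = 10111/(-537571/27) = 10111*(-27/537571) = -272997/537571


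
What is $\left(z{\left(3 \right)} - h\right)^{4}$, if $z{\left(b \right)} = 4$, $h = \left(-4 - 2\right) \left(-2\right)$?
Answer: $4096$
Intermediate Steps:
$h = 12$ ($h = \left(-6\right) \left(-2\right) = 12$)
$\left(z{\left(3 \right)} - h\right)^{4} = \left(4 - 12\right)^{4} = \left(-8\right)^{4} = 4096$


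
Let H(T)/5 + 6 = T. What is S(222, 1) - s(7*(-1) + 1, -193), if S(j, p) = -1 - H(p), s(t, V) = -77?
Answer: 101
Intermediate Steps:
H(T) = -30 + 5*T
S(j, p) = 29 - 5*p (S(j, p) = -1 - (-30 + 5*p) = -1 + (30 - 5*p) = 29 - 5*p)
S(222, 1) - s(7*(-1) + 1, -193) = (29 - 5*1) - 1*(-77) = (29 - 5) + 77 = 24 + 77 = 101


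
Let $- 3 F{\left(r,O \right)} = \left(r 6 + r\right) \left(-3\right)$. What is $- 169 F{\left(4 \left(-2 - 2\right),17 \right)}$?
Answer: $18928$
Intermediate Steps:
$F{\left(r,O \right)} = 7 r$ ($F{\left(r,O \right)} = - \frac{\left(r 6 + r\right) \left(-3\right)}{3} = - \frac{\left(6 r + r\right) \left(-3\right)}{3} = - \frac{7 r \left(-3\right)}{3} = - \frac{\left(-21\right) r}{3} = 7 r$)
$- 169 F{\left(4 \left(-2 - 2\right),17 \right)} = - 169 \cdot 7 \cdot 4 \left(-2 - 2\right) = - 169 \cdot 7 \cdot 4 \left(-4\right) = - 169 \cdot 7 \left(-16\right) = \left(-169\right) \left(-112\right) = 18928$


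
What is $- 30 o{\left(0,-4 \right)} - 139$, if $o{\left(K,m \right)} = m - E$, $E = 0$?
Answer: $-19$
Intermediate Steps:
$o{\left(K,m \right)} = m$ ($o{\left(K,m \right)} = m - 0 = m + 0 = m$)
$- 30 o{\left(0,-4 \right)} - 139 = \left(-30\right) \left(-4\right) - 139 = 120 - 139 = -19$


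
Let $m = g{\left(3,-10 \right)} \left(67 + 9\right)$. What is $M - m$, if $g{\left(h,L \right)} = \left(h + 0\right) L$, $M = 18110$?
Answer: $20390$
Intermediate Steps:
$g{\left(h,L \right)} = L h$ ($g{\left(h,L \right)} = h L = L h$)
$m = -2280$ ($m = \left(-10\right) 3 \left(67 + 9\right) = \left(-30\right) 76 = -2280$)
$M - m = 18110 - -2280 = 18110 + 2280 = 20390$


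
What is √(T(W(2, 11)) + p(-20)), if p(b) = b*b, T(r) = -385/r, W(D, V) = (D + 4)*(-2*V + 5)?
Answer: √4200870/102 ≈ 20.094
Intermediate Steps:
W(D, V) = (4 + D)*(5 - 2*V)
p(b) = b²
√(T(W(2, 11)) + p(-20)) = √(-385/(20 - 8*11 + 5*2 - 2*2*11) + (-20)²) = √(-385/(20 - 88 + 10 - 44) + 400) = √(-385/(-102) + 400) = √(-385*(-1/102) + 400) = √(385/102 + 400) = √(41185/102) = √4200870/102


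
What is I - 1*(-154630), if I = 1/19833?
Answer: 3066776791/19833 ≈ 1.5463e+5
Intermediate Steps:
I = 1/19833 ≈ 5.0421e-5
I - 1*(-154630) = 1/19833 - 1*(-154630) = 1/19833 + 154630 = 3066776791/19833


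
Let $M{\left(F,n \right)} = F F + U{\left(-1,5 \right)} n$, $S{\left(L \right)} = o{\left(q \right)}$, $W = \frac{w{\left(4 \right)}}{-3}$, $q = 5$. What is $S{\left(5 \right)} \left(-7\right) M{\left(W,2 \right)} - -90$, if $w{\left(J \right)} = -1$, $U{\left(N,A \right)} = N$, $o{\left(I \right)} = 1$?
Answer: $\frac{929}{9} \approx 103.22$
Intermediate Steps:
$W = \frac{1}{3}$ ($W = - \frac{1}{-3} = \left(-1\right) \left(- \frac{1}{3}\right) = \frac{1}{3} \approx 0.33333$)
$S{\left(L \right)} = 1$
$M{\left(F,n \right)} = F^{2} - n$ ($M{\left(F,n \right)} = F F - n = F^{2} - n$)
$S{\left(5 \right)} \left(-7\right) M{\left(W,2 \right)} - -90 = 1 \left(-7\right) \left(\left(\frac{1}{3}\right)^{2} - 2\right) - -90 = - 7 \left(\frac{1}{9} - 2\right) + 90 = \left(-7\right) \left(- \frac{17}{9}\right) + 90 = \frac{119}{9} + 90 = \frac{929}{9}$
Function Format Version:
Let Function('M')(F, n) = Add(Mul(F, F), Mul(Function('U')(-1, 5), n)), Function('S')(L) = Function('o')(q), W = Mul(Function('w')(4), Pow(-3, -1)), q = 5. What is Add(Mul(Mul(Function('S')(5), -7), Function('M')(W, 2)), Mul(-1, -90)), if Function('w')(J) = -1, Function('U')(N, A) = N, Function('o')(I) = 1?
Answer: Rational(929, 9) ≈ 103.22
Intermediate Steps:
W = Rational(1, 3) (W = Mul(-1, Pow(-3, -1)) = Mul(-1, Rational(-1, 3)) = Rational(1, 3) ≈ 0.33333)
Function('S')(L) = 1
Function('M')(F, n) = Add(Pow(F, 2), Mul(-1, n)) (Function('M')(F, n) = Add(Mul(F, F), Mul(-1, n)) = Add(Pow(F, 2), Mul(-1, n)))
Add(Mul(Mul(Function('S')(5), -7), Function('M')(W, 2)), Mul(-1, -90)) = Add(Mul(Mul(1, -7), Add(Pow(Rational(1, 3), 2), Mul(-1, 2))), Mul(-1, -90)) = Add(Mul(-7, Add(Rational(1, 9), -2)), 90) = Add(Mul(-7, Rational(-17, 9)), 90) = Add(Rational(119, 9), 90) = Rational(929, 9)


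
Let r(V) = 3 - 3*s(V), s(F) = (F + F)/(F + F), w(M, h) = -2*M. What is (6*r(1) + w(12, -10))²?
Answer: 576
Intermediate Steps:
s(F) = 1 (s(F) = (2*F)/((2*F)) = (2*F)*(1/(2*F)) = 1)
r(V) = 0 (r(V) = 3 - 3*1 = 3 - 3 = 0)
(6*r(1) + w(12, -10))² = (6*0 - 2*12)² = (0 - 24)² = (-24)² = 576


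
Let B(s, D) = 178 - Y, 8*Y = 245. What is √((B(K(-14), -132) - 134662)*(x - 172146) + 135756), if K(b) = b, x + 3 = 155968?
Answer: 5*√1393098818/4 ≈ 46655.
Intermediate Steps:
x = 155965 (x = -3 + 155968 = 155965)
Y = 245/8 (Y = (⅛)*245 = 245/8 ≈ 30.625)
B(s, D) = 1179/8 (B(s, D) = 178 - 1*245/8 = 178 - 245/8 = 1179/8)
√((B(K(-14), -132) - 134662)*(x - 172146) + 135756) = √((1179/8 - 134662)*(155965 - 172146) + 135756) = √(-1076117/8*(-16181) + 135756) = √(17412649177/8 + 135756) = √(17413735225/8) = 5*√1393098818/4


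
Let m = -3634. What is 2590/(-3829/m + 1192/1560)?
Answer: 1835351700/1288121 ≈ 1424.8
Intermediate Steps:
2590/(-3829/m + 1192/1560) = 2590/(-3829/(-3634) + 1192/1560) = 2590/(-3829*(-1/3634) + 1192*(1/1560)) = 2590/(3829/3634 + 149/195) = 2590/(1288121/708630) = 2590*(708630/1288121) = 1835351700/1288121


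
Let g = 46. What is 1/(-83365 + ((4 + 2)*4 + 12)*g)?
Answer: -1/81709 ≈ -1.2239e-5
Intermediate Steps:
1/(-83365 + ((4 + 2)*4 + 12)*g) = 1/(-83365 + ((4 + 2)*4 + 12)*46) = 1/(-83365 + (6*4 + 12)*46) = 1/(-83365 + (24 + 12)*46) = 1/(-83365 + 36*46) = 1/(-83365 + 1656) = 1/(-81709) = -1/81709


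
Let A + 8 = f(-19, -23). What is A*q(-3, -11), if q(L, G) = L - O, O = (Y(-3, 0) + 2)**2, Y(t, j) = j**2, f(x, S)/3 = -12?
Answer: 308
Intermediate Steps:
f(x, S) = -36 (f(x, S) = 3*(-12) = -36)
O = 4 (O = (0**2 + 2)**2 = (0 + 2)**2 = 2**2 = 4)
A = -44 (A = -8 - 36 = -44)
q(L, G) = -4 + L (q(L, G) = L - 1*4 = L - 4 = -4 + L)
A*q(-3, -11) = -44*(-4 - 3) = -44*(-7) = 308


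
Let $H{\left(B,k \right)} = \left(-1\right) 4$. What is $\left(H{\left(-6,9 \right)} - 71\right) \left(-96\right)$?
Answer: $7200$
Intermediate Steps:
$H{\left(B,k \right)} = -4$
$\left(H{\left(-6,9 \right)} - 71\right) \left(-96\right) = \left(-4 - 71\right) \left(-96\right) = \left(-75\right) \left(-96\right) = 7200$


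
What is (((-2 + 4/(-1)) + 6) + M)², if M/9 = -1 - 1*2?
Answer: 729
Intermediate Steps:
M = -27 (M = 9*(-1 - 1*2) = 9*(-1 - 2) = 9*(-3) = -27)
(((-2 + 4/(-1)) + 6) + M)² = (((-2 + 4/(-1)) + 6) - 27)² = (((-2 + 4*(-1)) + 6) - 27)² = (((-2 - 4) + 6) - 27)² = ((-6 + 6) - 27)² = (0 - 27)² = (-27)² = 729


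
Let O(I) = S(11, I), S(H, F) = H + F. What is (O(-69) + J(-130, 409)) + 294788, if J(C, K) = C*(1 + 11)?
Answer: 293170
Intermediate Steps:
J(C, K) = 12*C (J(C, K) = C*12 = 12*C)
S(H, F) = F + H
O(I) = 11 + I (O(I) = I + 11 = 11 + I)
(O(-69) + J(-130, 409)) + 294788 = ((11 - 69) + 12*(-130)) + 294788 = (-58 - 1560) + 294788 = -1618 + 294788 = 293170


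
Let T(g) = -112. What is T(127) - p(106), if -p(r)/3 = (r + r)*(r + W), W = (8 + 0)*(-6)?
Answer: 36776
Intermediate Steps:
W = -48 (W = 8*(-6) = -48)
p(r) = -6*r*(-48 + r) (p(r) = -3*(r + r)*(r - 48) = -3*2*r*(-48 + r) = -6*r*(-48 + r))
T(127) - p(106) = -112 - 6*106*(48 - 1*106) = -112 - 6*106*(48 - 106) = -112 - 6*106*(-58) = -112 - 1*(-36888) = -112 + 36888 = 36776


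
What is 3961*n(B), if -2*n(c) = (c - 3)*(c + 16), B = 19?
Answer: -1109080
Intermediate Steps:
n(c) = -(-3 + c)*(16 + c)/2 (n(c) = -(c - 3)*(c + 16)/2 = -(-3 + c)*(16 + c)/2)
3961*n(B) = 3961*(24 - 13/2*19 - 1/2*19**2) = 3961*(24 - 247/2 - 1/2*361) = 3961*(24 - 247/2 - 361/2) = 3961*(-280) = -1109080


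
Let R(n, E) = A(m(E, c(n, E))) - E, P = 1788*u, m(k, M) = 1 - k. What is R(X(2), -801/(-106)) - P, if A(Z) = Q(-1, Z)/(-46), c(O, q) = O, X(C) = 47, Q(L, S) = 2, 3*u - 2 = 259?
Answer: -379264057/2438 ≈ -1.5556e+5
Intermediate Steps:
u = 87 (u = ⅔ + (⅓)*259 = ⅔ + 259/3 = 87)
P = 155556 (P = 1788*87 = 155556)
A(Z) = -1/23 (A(Z) = 2/(-46) = 2*(-1/46) = -1/23)
R(n, E) = -1/23 - E
R(X(2), -801/(-106)) - P = (-1/23 - (-801)/(-106)) - 1*155556 = (-1/23 - (-801)*(-1)/106) - 155556 = (-1/23 - 1*801/106) - 155556 = (-1/23 - 801/106) - 155556 = -18529/2438 - 155556 = -379264057/2438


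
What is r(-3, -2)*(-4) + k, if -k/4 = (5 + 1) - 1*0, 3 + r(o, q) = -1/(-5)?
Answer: -64/5 ≈ -12.800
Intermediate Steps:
r(o, q) = -14/5 (r(o, q) = -3 - 1/(-5) = -3 - 1*(-⅕) = -3 + ⅕ = -14/5)
k = -24 (k = -4*((5 + 1) - 1*0) = -4*(6 + 0) = -4*6 = -24)
r(-3, -2)*(-4) + k = -14/5*(-4) - 24 = 56/5 - 24 = -64/5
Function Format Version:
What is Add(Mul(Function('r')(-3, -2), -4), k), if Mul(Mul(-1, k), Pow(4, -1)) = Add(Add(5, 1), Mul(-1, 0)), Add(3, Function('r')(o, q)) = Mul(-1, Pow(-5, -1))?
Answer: Rational(-64, 5) ≈ -12.800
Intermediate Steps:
Function('r')(o, q) = Rational(-14, 5) (Function('r')(o, q) = Add(-3, Mul(-1, Pow(-5, -1))) = Add(-3, Mul(-1, Rational(-1, 5))) = Add(-3, Rational(1, 5)) = Rational(-14, 5))
k = -24 (k = Mul(-4, Add(Add(5, 1), Mul(-1, 0))) = Mul(-4, Add(6, 0)) = Mul(-4, 6) = -24)
Add(Mul(Function('r')(-3, -2), -4), k) = Add(Mul(Rational(-14, 5), -4), -24) = Add(Rational(56, 5), -24) = Rational(-64, 5)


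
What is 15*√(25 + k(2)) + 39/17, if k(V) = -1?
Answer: 39/17 + 30*√6 ≈ 75.779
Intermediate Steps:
15*√(25 + k(2)) + 39/17 = 15*√(25 - 1) + 39/17 = 15*√24 + 39*(1/17) = 15*(2*√6) + 39/17 = 30*√6 + 39/17 = 39/17 + 30*√6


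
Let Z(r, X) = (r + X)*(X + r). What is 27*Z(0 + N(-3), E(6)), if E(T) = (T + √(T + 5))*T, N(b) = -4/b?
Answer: 48324 + 12096*√11 ≈ 88442.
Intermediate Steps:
E(T) = T*(T + √(5 + T)) (E(T) = (T + √(5 + T))*T = T*(T + √(5 + T)))
Z(r, X) = (X + r)² (Z(r, X) = (X + r)*(X + r) = (X + r)²)
27*Z(0 + N(-3), E(6)) = 27*(6*(6 + √(5 + 6)) + (0 - 4/(-3)))² = 27*(6*(6 + √11) + (0 - 4*(-⅓)))² = 27*((36 + 6*√11) + (0 + 4/3))² = 27*((36 + 6*√11) + 4/3)² = 27*(112/3 + 6*√11)²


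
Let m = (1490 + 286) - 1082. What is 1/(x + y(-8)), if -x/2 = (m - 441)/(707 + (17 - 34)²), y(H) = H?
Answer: -498/4237 ≈ -0.11754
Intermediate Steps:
m = 694 (m = 1776 - 1082 = 694)
x = -253/498 (x = -2*(694 - 441)/(707 + (17 - 34)²) = -506/(707 + (-17)²) = -506/(707 + 289) = -506/996 = -2*253/996 = -253/498 ≈ -0.50803)
1/(x + y(-8)) = 1/(-253/498 - 8) = 1/(-4237/498) = -498/4237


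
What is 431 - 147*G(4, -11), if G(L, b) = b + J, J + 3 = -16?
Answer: 4841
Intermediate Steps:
J = -19 (J = -3 - 16 = -19)
G(L, b) = -19 + b (G(L, b) = b - 19 = -19 + b)
431 - 147*G(4, -11) = 431 - 147*(-19 - 11) = 431 - 147*(-30) = 431 + 4410 = 4841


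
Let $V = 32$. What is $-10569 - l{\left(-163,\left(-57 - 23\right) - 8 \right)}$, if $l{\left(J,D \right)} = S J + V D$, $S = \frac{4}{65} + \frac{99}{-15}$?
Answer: $- \frac{114644}{13} \approx -8818.8$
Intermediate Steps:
$S = - \frac{85}{13}$ ($S = 4 \cdot \frac{1}{65} + 99 \left(- \frac{1}{15}\right) = \frac{4}{65} - \frac{33}{5} = - \frac{85}{13} \approx -6.5385$)
$l{\left(J,D \right)} = 32 D - \frac{85 J}{13}$ ($l{\left(J,D \right)} = - \frac{85 J}{13} + 32 D = 32 D - \frac{85 J}{13}$)
$-10569 - l{\left(-163,\left(-57 - 23\right) - 8 \right)} = -10569 - \left(32 \left(\left(-57 - 23\right) - 8\right) - - \frac{13855}{13}\right) = -10569 - \left(32 \left(-80 - 8\right) + \frac{13855}{13}\right) = -10569 - \left(32 \left(-88\right) + \frac{13855}{13}\right) = -10569 - \left(-2816 + \frac{13855}{13}\right) = -10569 - - \frac{22753}{13} = -10569 + \frac{22753}{13} = - \frac{114644}{13}$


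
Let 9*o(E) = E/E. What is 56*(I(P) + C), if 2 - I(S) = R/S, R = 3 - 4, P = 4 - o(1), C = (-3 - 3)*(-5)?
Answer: 9032/5 ≈ 1806.4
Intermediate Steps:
C = 30 (C = -6*(-5) = 30)
o(E) = ⅑ (o(E) = (E/E)/9 = (⅑)*1 = ⅑)
P = 35/9 (P = 4 - 1*⅑ = 4 - ⅑ = 35/9 ≈ 3.8889)
R = -1
I(S) = 2 + 1/S (I(S) = 2 - (-1)/S = 2 + 1/S)
56*(I(P) + C) = 56*((2 + 1/(35/9)) + 30) = 56*((2 + 9/35) + 30) = 56*(79/35 + 30) = 56*(1129/35) = 9032/5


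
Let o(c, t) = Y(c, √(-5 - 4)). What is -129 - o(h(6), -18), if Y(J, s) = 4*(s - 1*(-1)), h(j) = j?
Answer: -133 - 12*I ≈ -133.0 - 12.0*I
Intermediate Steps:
Y(J, s) = 4 + 4*s (Y(J, s) = 4*(s + 1) = 4*(1 + s) = 4 + 4*s)
o(c, t) = 4 + 12*I (o(c, t) = 4 + 4*√(-5 - 4) = 4 + 4*√(-9) = 4 + 4*(3*I) = 4 + 12*I)
-129 - o(h(6), -18) = -129 - (4 + 12*I) = -129 + (-4 - 12*I) = -133 - 12*I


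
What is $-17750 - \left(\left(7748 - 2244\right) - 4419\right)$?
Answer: $-18835$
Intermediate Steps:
$-17750 - \left(\left(7748 - 2244\right) - 4419\right) = -17750 - \left(5504 - 4419\right) = -17750 - 1085 = -18835$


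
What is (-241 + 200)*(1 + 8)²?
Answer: -3321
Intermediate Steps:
(-241 + 200)*(1 + 8)² = -41*9² = -41*81 = -3321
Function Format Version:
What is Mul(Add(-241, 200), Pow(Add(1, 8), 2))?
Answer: -3321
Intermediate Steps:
Mul(Add(-241, 200), Pow(Add(1, 8), 2)) = Mul(-41, Pow(9, 2)) = Mul(-41, 81) = -3321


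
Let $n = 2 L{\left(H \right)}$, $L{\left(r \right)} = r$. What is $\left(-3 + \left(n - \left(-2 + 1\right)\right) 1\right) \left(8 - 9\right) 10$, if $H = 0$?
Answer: $20$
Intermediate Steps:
$n = 0$ ($n = 2 \cdot 0 = 0$)
$\left(-3 + \left(n - \left(-2 + 1\right)\right) 1\right) \left(8 - 9\right) 10 = \left(-3 + \left(0 - \left(-2 + 1\right)\right) 1\right) \left(8 - 9\right) 10 = \left(-3 + \left(0 - -1\right) 1\right) \left(8 - 9\right) 10 = \left(-3 + \left(0 + 1\right) 1\right) \left(-1\right) 10 = \left(-3 + 1 \cdot 1\right) \left(-1\right) 10 = \left(-3 + 1\right) \left(-1\right) 10 = \left(-2\right) \left(-1\right) 10 = 2 \cdot 10 = 20$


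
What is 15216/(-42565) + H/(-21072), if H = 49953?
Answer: -815626999/298976560 ≈ -2.7281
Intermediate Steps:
15216/(-42565) + H/(-21072) = 15216/(-42565) + 49953/(-21072) = 15216*(-1/42565) + 49953*(-1/21072) = -15216/42565 - 16651/7024 = -815626999/298976560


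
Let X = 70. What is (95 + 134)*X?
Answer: 16030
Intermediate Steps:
(95 + 134)*X = (95 + 134)*70 = 229*70 = 16030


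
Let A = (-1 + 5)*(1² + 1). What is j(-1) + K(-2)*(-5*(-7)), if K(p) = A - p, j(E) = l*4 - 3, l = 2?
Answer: 355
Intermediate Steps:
A = 8 (A = 4*(1 + 1) = 4*2 = 8)
j(E) = 5 (j(E) = 2*4 - 3 = 8 - 3 = 5)
K(p) = 8 - p
j(-1) + K(-2)*(-5*(-7)) = 5 + (8 - 1*(-2))*(-5*(-7)) = 5 + (8 + 2)*35 = 5 + 10*35 = 5 + 350 = 355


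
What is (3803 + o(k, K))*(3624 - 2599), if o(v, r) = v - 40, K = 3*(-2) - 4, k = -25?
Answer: 3831450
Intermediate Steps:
K = -10 (K = -6 - 4 = -10)
o(v, r) = -40 + v
(3803 + o(k, K))*(3624 - 2599) = (3803 + (-40 - 25))*(3624 - 2599) = (3803 - 65)*1025 = 3738*1025 = 3831450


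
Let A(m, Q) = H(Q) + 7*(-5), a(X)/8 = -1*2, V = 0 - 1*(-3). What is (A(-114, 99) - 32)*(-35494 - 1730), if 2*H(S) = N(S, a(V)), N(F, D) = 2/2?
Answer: 2475396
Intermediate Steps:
V = 3 (V = 0 + 3 = 3)
a(X) = -16 (a(X) = 8*(-1*2) = 8*(-2) = -16)
N(F, D) = 1 (N(F, D) = 2*(1/2) = 1)
H(S) = 1/2 (H(S) = (1/2)*1 = 1/2)
A(m, Q) = -69/2 (A(m, Q) = 1/2 + 7*(-5) = 1/2 - 35 = -69/2)
(A(-114, 99) - 32)*(-35494 - 1730) = (-69/2 - 32)*(-35494 - 1730) = -133/2*(-37224) = 2475396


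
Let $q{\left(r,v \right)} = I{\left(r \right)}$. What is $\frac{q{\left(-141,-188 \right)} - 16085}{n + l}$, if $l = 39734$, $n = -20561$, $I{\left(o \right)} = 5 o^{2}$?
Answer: $\frac{83320}{19173} \approx 4.3457$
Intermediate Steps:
$q{\left(r,v \right)} = 5 r^{2}$
$\frac{q{\left(-141,-188 \right)} - 16085}{n + l} = \frac{5 \left(-141\right)^{2} - 16085}{-20561 + 39734} = \frac{5 \cdot 19881 - 16085}{19173} = \left(99405 - 16085\right) \frac{1}{19173} = 83320 \cdot \frac{1}{19173} = \frac{83320}{19173}$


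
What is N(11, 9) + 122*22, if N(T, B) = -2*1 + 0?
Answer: 2682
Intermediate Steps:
N(T, B) = -2 (N(T, B) = -2 + 0 = -2)
N(11, 9) + 122*22 = -2 + 122*22 = -2 + 2684 = 2682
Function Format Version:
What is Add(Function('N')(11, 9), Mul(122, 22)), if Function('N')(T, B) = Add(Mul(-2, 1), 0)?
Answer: 2682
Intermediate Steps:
Function('N')(T, B) = -2 (Function('N')(T, B) = Add(-2, 0) = -2)
Add(Function('N')(11, 9), Mul(122, 22)) = Add(-2, Mul(122, 22)) = Add(-2, 2684) = 2682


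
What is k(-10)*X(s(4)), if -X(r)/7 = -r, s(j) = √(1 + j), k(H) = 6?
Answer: 42*√5 ≈ 93.915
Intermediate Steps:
X(r) = 7*r (X(r) = -(-7)*r = 7*r)
k(-10)*X(s(4)) = 6*(7*√(1 + 4)) = 6*(7*√5) = 42*√5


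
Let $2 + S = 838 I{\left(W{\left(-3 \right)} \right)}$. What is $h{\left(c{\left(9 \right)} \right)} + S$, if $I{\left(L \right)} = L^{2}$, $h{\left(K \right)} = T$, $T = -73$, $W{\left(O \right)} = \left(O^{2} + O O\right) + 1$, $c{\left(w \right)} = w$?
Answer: $302443$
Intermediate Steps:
$W{\left(O \right)} = 1 + 2 O^{2}$ ($W{\left(O \right)} = \left(O^{2} + O^{2}\right) + 1 = 2 O^{2} + 1 = 1 + 2 O^{2}$)
$h{\left(K \right)} = -73$
$S = 302516$ ($S = -2 + 838 \left(1 + 2 \left(-3\right)^{2}\right)^{2} = -2 + 838 \left(1 + 2 \cdot 9\right)^{2} = -2 + 838 \left(1 + 18\right)^{2} = -2 + 838 \cdot 19^{2} = -2 + 838 \cdot 361 = -2 + 302518 = 302516$)
$h{\left(c{\left(9 \right)} \right)} + S = -73 + 302516 = 302443$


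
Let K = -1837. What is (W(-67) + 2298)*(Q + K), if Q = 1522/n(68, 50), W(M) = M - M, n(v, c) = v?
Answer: -70889853/17 ≈ -4.1700e+6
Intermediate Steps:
W(M) = 0
Q = 761/34 (Q = 1522/68 = 1522*(1/68) = 761/34 ≈ 22.382)
(W(-67) + 2298)*(Q + K) = (0 + 2298)*(761/34 - 1837) = 2298*(-61697/34) = -70889853/17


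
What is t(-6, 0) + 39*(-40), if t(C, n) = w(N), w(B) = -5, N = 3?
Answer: -1565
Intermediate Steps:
t(C, n) = -5
t(-6, 0) + 39*(-40) = -5 + 39*(-40) = -5 - 1560 = -1565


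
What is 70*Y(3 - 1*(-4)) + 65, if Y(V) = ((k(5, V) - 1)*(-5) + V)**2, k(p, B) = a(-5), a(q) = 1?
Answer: 3495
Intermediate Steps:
k(p, B) = 1
Y(V) = V**2 (Y(V) = ((1 - 1)*(-5) + V)**2 = (0*(-5) + V)**2 = (0 + V)**2 = V**2)
70*Y(3 - 1*(-4)) + 65 = 70*(3 - 1*(-4))**2 + 65 = 70*(3 + 4)**2 + 65 = 70*7**2 + 65 = 70*49 + 65 = 3430 + 65 = 3495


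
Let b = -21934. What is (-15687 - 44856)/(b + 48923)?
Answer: -60543/26989 ≈ -2.2432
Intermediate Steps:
(-15687 - 44856)/(b + 48923) = (-15687 - 44856)/(-21934 + 48923) = -60543/26989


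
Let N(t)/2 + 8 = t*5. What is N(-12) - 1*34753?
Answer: -34889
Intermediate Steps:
N(t) = -16 + 10*t (N(t) = -16 + 2*(t*5) = -16 + 2*(5*t) = -16 + 10*t)
N(-12) - 1*34753 = (-16 + 10*(-12)) - 1*34753 = (-16 - 120) - 34753 = -136 - 34753 = -34889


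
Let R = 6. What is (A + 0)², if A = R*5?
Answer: 900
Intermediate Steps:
A = 30 (A = 6*5 = 30)
(A + 0)² = (30 + 0)² = 30² = 900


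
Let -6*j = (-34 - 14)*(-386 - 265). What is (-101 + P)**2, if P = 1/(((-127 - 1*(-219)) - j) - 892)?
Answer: 198209272849/19430464 ≈ 10201.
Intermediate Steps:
j = -5208 (j = -(-34 - 14)*(-386 - 265)/6 = -(-8)*(-651) = -1/6*31248 = -5208)
P = 1/4408 (P = 1/(((-127 - 1*(-219)) - 1*(-5208)) - 892) = 1/(((-127 + 219) + 5208) - 892) = 1/((92 + 5208) - 892) = 1/(5300 - 892) = 1/4408 ≈ 0.00022686)
(-101 + P)**2 = (-101 + 1/4408)**2 = (-445207/4408)**2 = 198209272849/19430464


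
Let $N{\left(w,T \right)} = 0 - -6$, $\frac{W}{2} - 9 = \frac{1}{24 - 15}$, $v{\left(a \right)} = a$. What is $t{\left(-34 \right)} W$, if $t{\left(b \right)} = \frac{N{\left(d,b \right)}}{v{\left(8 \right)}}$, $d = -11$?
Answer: $\frac{41}{3} \approx 13.667$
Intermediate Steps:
$W = \frac{164}{9}$ ($W = 18 + \frac{2}{24 - 15} = 18 + \frac{2}{9} = \frac{164}{9} \approx 18.222$)
$N{\left(w,T \right)} = 6$ ($N{\left(w,T \right)} = 0 + 6 = 6$)
$t{\left(b \right)} = \frac{3}{4}$ ($t{\left(b \right)} = \frac{6}{8} = 6 \cdot \frac{1}{8} = \frac{3}{4}$)
$t{\left(-34 \right)} W = \frac{3}{4} \cdot \frac{164}{9} = \frac{41}{3}$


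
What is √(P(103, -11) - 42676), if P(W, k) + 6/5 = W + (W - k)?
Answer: 9*I*√13105/5 ≈ 206.06*I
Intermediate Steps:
P(W, k) = -6/5 - k + 2*W (P(W, k) = -6/5 + (W + (W - k)) = -6/5 + (-k + 2*W) = -6/5 - k + 2*W)
√(P(103, -11) - 42676) = √((-6/5 - 1*(-11) + 2*103) - 42676) = √((-6/5 + 11 + 206) - 42676) = √(1079/5 - 42676) = √(-212301/5) = 9*I*√13105/5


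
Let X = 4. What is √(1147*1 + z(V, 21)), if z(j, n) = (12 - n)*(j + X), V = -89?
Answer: 2*√478 ≈ 43.726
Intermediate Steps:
z(j, n) = (4 + j)*(12 - n) (z(j, n) = (12 - n)*(j + 4) = (12 - n)*(4 + j) = (4 + j)*(12 - n))
√(1147*1 + z(V, 21)) = √(1147*1 + (48 - 4*21 + 12*(-89) - 1*(-89)*21)) = √(1147 + (48 - 84 - 1068 + 1869)) = √(1147 + 765) = √1912 = 2*√478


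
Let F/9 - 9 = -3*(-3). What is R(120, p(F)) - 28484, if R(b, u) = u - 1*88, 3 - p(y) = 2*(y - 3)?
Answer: -28887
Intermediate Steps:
F = 162 (F = 81 + 9*(-3*(-3)) = 81 + 9*9 = 81 + 81 = 162)
p(y) = 9 - 2*y (p(y) = 3 - 2*(y - 3) = 3 - 2*(-3 + y) = 3 - (-6 + 2*y) = 3 + (6 - 2*y) = 9 - 2*y)
R(b, u) = -88 + u (R(b, u) = u - 88 = -88 + u)
R(120, p(F)) - 28484 = (-88 + (9 - 2*162)) - 28484 = (-88 + (9 - 324)) - 28484 = (-88 - 315) - 28484 = -403 - 28484 = -28887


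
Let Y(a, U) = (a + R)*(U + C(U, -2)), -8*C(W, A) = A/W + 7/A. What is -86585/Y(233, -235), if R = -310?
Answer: -325559600/67910843 ≈ -4.7939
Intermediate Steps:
C(W, A) = -7/(8*A) - A/(8*W) (C(W, A) = -(A/W + 7/A)/8 = -(7/A + A/W)/8 = -7/(8*A) - A/(8*W))
Y(a, U) = (-310 + a)*(7/16 + U + 1/(4*U)) (Y(a, U) = (a - 310)*(U + (-7/8/(-2) - 1/8*(-2)/U)) = (-310 + a)*(U + (-7/8*(-1/2) + 1/(4*U))) = (-310 + a)*(U + (7/16 + 1/(4*U))) = (-310 + a)*(7/16 + U + 1/(4*U)))
-86585/Y(233, -235) = -86585*(-3760/(-1240 + 233*(4 + 7*(-235)) + 2*(-235)*(-1085 - 2480*(-235) + 8*(-235)*233))) = -86585*(-3760/(-1240 + 233*(4 - 1645) + 2*(-235)*(-1085 + 582800 - 438040))) = -86585*(-3760/(-1240 + 233*(-1641) + 2*(-235)*143675)) = -86585*(-3760/(-1240 - 382353 - 67527250)) = -86585/((1/16)*(-1/235)*(-67910843)) = -86585/67910843/3760 = -86585*3760/67910843 = -325559600/67910843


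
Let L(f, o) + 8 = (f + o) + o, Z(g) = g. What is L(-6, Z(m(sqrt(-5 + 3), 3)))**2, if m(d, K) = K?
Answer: 64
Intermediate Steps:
L(f, o) = -8 + f + 2*o (L(f, o) = -8 + ((f + o) + o) = -8 + (f + 2*o) = -8 + f + 2*o)
L(-6, Z(m(sqrt(-5 + 3), 3)))**2 = (-8 - 6 + 2*3)**2 = (-8 - 6 + 6)**2 = (-8)**2 = 64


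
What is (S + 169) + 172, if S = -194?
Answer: 147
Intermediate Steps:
(S + 169) + 172 = (-194 + 169) + 172 = -25 + 172 = 147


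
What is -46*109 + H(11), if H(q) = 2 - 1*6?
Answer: -5018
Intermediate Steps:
H(q) = -4 (H(q) = 2 - 6 = -4)
-46*109 + H(11) = -46*109 - 4 = -5014 - 4 = -5018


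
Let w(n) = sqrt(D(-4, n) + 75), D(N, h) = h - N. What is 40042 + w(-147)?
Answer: 40042 + 2*I*sqrt(17) ≈ 40042.0 + 8.2462*I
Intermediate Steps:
w(n) = sqrt(79 + n) (w(n) = sqrt((n - 1*(-4)) + 75) = sqrt((n + 4) + 75) = sqrt((4 + n) + 75) = sqrt(79 + n))
40042 + w(-147) = 40042 + sqrt(79 - 147) = 40042 + sqrt(-68) = 40042 + 2*I*sqrt(17)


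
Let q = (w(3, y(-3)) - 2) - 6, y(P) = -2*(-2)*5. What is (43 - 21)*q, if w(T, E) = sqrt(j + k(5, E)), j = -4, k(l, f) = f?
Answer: -88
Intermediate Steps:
y(P) = 20 (y(P) = 4*5 = 20)
w(T, E) = sqrt(-4 + E)
q = -4 (q = (sqrt(-4 + 20) - 2) - 6 = (sqrt(16) - 2) - 6 = (4 - 2) - 6 = 2 - 6 = -4)
(43 - 21)*q = (43 - 21)*(-4) = 22*(-4) = -88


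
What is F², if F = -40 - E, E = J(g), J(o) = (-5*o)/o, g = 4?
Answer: 1225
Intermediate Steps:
J(o) = -5
E = -5
F = -35 (F = -40 - 1*(-5) = -40 + 5 = -35)
F² = (-35)² = 1225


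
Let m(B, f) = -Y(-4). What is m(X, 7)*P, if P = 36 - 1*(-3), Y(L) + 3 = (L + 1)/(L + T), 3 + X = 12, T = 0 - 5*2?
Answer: 1521/14 ≈ 108.64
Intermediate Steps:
T = -10 (T = 0 - 10 = -10)
X = 9 (X = -3 + 12 = 9)
Y(L) = -3 + (1 + L)/(-10 + L) (Y(L) = -3 + (L + 1)/(L - 10) = -3 + (1 + L)/(-10 + L))
P = 39 (P = 36 + 3 = 39)
m(B, f) = 39/14 (m(B, f) = -(31 - 2*(-4))/(-10 - 4) = -(31 + 8)/(-14) = -(-1)*39/14 = -1*(-39/14) = 39/14)
m(X, 7)*P = (39/14)*39 = 1521/14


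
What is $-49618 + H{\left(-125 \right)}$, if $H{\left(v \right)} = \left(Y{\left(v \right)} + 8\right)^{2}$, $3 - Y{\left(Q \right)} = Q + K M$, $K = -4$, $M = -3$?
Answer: $-34242$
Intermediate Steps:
$Y{\left(Q \right)} = -9 - Q$ ($Y{\left(Q \right)} = 3 - \left(Q - -12\right) = 3 - \left(Q + 12\right) = 3 - \left(12 + Q\right) = -9 - Q$)
$H{\left(v \right)} = \left(-1 - v\right)^{2}$ ($H{\left(v \right)} = \left(\left(-9 - v\right) + 8\right)^{2} = \left(-1 - v\right)^{2}$)
$-49618 + H{\left(-125 \right)} = -49618 + \left(1 - 125\right)^{2} = -49618 + \left(-124\right)^{2} = -49618 + 15376 = -34242$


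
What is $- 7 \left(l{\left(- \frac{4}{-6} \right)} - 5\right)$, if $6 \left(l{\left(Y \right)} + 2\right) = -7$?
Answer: $\frac{343}{6} \approx 57.167$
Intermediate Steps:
$l{\left(Y \right)} = - \frac{19}{6}$ ($l{\left(Y \right)} = -2 + \frac{1}{6} \left(-7\right) = -2 - \frac{7}{6} = - \frac{19}{6}$)
$- 7 \left(l{\left(- \frac{4}{-6} \right)} - 5\right) = - 7 \left(- \frac{19}{6} - 5\right) = \left(-7\right) \left(- \frac{49}{6}\right) = \frac{343}{6}$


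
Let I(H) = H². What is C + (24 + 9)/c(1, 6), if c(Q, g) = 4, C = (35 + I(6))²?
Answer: 20197/4 ≈ 5049.3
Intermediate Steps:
C = 5041 (C = (35 + 6²)² = (35 + 36)² = 71² = 5041)
C + (24 + 9)/c(1, 6) = 5041 + (24 + 9)/4 = 5041 + (¼)*33 = 5041 + 33/4 = 20197/4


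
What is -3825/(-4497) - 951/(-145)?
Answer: 1610424/217355 ≈ 7.4092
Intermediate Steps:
-3825/(-4497) - 951/(-145) = -3825*(-1/4497) - 951*(-1/145) = 1275/1499 + 951/145 = 1610424/217355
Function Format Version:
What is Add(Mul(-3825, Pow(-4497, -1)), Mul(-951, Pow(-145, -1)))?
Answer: Rational(1610424, 217355) ≈ 7.4092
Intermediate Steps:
Add(Mul(-3825, Pow(-4497, -1)), Mul(-951, Pow(-145, -1))) = Add(Mul(-3825, Rational(-1, 4497)), Mul(-951, Rational(-1, 145))) = Add(Rational(1275, 1499), Rational(951, 145)) = Rational(1610424, 217355)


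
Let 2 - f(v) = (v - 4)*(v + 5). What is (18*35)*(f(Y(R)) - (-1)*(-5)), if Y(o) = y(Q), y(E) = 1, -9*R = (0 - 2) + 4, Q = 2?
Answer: 9450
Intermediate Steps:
R = -2/9 (R = -((0 - 2) + 4)/9 = -(-2 + 4)/9 = -⅑*2 = -2/9 ≈ -0.22222)
Y(o) = 1
f(v) = 2 - (-4 + v)*(5 + v) (f(v) = 2 - (v - 4)*(v + 5) = 2 - (-4 + v)*(5 + v))
(18*35)*(f(Y(R)) - (-1)*(-5)) = (18*35)*((22 - 1*1 - 1*1²) - (-1)*(-5)) = 630*((22 - 1 - 1*1) - 1*5) = 630*((22 - 1 - 1) - 5) = 630*(20 - 5) = 630*15 = 9450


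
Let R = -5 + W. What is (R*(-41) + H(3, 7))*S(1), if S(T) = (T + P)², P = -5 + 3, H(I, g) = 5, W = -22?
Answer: 1112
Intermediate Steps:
R = -27 (R = -5 - 22 = -27)
P = -2
S(T) = (-2 + T)² (S(T) = (T - 2)² = (-2 + T)²)
(R*(-41) + H(3, 7))*S(1) = (-27*(-41) + 5)*(-2 + 1)² = (1107 + 5)*(-1)² = 1112*1 = 1112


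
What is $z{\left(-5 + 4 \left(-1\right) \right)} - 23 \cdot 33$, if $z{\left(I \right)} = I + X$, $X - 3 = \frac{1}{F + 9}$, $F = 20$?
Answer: $- \frac{22184}{29} \approx -764.97$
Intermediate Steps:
$X = \frac{88}{29}$ ($X = 3 + \frac{1}{20 + 9} = 3 + \frac{1}{29} = \frac{88}{29} \approx 3.0345$)
$z{\left(I \right)} = \frac{88}{29} + I$ ($z{\left(I \right)} = I + \frac{88}{29} = \frac{88}{29} + I$)
$z{\left(-5 + 4 \left(-1\right) \right)} - 23 \cdot 33 = \left(\frac{88}{29} + \left(-5 + 4 \left(-1\right)\right)\right) - 23 \cdot 33 = \left(\frac{88}{29} - 9\right) - 759 = - \frac{173}{29} - 759 = - \frac{22184}{29}$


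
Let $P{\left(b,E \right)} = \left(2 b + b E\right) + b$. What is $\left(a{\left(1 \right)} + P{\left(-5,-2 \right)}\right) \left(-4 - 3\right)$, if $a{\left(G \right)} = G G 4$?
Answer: $7$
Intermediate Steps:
$a{\left(G \right)} = 4 G^{2}$ ($a{\left(G \right)} = G^{2} \cdot 4 = 4 G^{2}$)
$P{\left(b,E \right)} = 3 b + E b$ ($P{\left(b,E \right)} = \left(2 b + E b\right) + b = 3 b + E b$)
$\left(a{\left(1 \right)} + P{\left(-5,-2 \right)}\right) \left(-4 - 3\right) = \left(4 \cdot 1^{2} - 5 \left(3 - 2\right)\right) \left(-4 - 3\right) = \left(4 \cdot 1 - 5\right) \left(-4 - 3\right) = \left(4 - 5\right) \left(-7\right) = \left(-1\right) \left(-7\right) = 7$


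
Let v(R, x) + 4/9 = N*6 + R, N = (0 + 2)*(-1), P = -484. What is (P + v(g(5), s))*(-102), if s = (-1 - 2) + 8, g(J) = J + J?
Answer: 148852/3 ≈ 49617.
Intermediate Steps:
g(J) = 2*J
s = 5 (s = -3 + 8 = 5)
N = -2 (N = 2*(-1) = -2)
v(R, x) = -112/9 + R (v(R, x) = -4/9 + (-2*6 + R) = -4/9 + (-12 + R) = -112/9 + R)
(P + v(g(5), s))*(-102) = (-484 + (-112/9 + 2*5))*(-102) = (-484 + (-112/9 + 10))*(-102) = (-484 - 22/9)*(-102) = -4378/9*(-102) = 148852/3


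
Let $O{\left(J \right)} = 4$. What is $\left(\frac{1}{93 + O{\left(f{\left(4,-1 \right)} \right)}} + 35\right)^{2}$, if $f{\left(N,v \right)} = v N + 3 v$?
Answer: $\frac{11532816}{9409} \approx 1225.7$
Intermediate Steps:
$f{\left(N,v \right)} = 3 v + N v$ ($f{\left(N,v \right)} = N v + 3 v = 3 v + N v$)
$\left(\frac{1}{93 + O{\left(f{\left(4,-1 \right)} \right)}} + 35\right)^{2} = \left(\frac{1}{93 + 4} + 35\right)^{2} = \left(\frac{1}{97} + 35\right)^{2} = \left(\frac{3396}{97}\right)^{2} = \frac{11532816}{9409}$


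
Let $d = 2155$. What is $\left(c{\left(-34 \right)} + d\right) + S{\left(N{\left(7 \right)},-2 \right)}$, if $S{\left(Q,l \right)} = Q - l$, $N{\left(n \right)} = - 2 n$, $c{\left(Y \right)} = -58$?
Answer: $2085$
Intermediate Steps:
$\left(c{\left(-34 \right)} + d\right) + S{\left(N{\left(7 \right)},-2 \right)} = \left(-58 + 2155\right) - 12 = 2097 + \left(-14 + 2\right) = 2097 - 12 = 2085$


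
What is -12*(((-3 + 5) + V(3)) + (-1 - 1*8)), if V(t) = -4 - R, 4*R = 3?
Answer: 141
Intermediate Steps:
R = ¾ (R = (¼)*3 = ¾ ≈ 0.75000)
V(t) = -19/4 (V(t) = -4 - 1*¾ = -4 - ¾ = -19/4)
-12*(((-3 + 5) + V(3)) + (-1 - 1*8)) = -12*(((-3 + 5) - 19/4) + (-1 - 1*8)) = -12*((2 - 19/4) + (-1 - 8)) = -12*(-11/4 - 9) = -12*(-47/4) = 141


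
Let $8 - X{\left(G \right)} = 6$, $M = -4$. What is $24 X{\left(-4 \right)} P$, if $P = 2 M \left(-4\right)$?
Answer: $1536$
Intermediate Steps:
$X{\left(G \right)} = 2$ ($X{\left(G \right)} = 8 - 6 = 2$)
$P = 32$ ($P = 2 \left(-4\right) \left(-4\right) = \left(-8\right) \left(-4\right) = 32$)
$24 X{\left(-4 \right)} P = 24 \cdot 2 \cdot 32 = 48 \cdot 32 = 1536$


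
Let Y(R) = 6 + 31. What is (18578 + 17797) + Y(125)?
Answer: 36412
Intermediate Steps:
Y(R) = 37
(18578 + 17797) + Y(125) = (18578 + 17797) + 37 = 36375 + 37 = 36412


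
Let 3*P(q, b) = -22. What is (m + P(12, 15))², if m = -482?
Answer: 2155024/9 ≈ 2.3945e+5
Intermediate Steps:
P(q, b) = -22/3 (P(q, b) = (⅓)*(-22) = -22/3)
(m + P(12, 15))² = (-482 - 22/3)² = (-1468/3)² = 2155024/9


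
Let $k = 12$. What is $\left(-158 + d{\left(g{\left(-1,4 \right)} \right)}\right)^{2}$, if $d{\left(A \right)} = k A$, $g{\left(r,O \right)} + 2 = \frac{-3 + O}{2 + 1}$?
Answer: $31684$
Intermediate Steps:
$g{\left(r,O \right)} = -3 + \frac{O}{3}$ ($g{\left(r,O \right)} = -2 + \frac{-3 + O}{2 + 1} = -2 + \frac{-3 + O}{3} = -2 + \left(-3 + O\right) \frac{1}{3} = -2 + \left(-1 + \frac{O}{3}\right) = -3 + \frac{O}{3}$)
$d{\left(A \right)} = 12 A$
$\left(-158 + d{\left(g{\left(-1,4 \right)} \right)}\right)^{2} = \left(-158 + 12 \left(-3 + \frac{1}{3} \cdot 4\right)\right)^{2} = \left(-158 + 12 \left(-3 + \frac{4}{3}\right)\right)^{2} = \left(-158 + 12 \left(- \frac{5}{3}\right)\right)^{2} = \left(-158 - 20\right)^{2} = \left(-178\right)^{2} = 31684$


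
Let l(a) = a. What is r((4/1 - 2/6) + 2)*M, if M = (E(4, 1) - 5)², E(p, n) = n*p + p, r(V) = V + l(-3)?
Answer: 24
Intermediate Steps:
r(V) = -3 + V (r(V) = V - 3 = -3 + V)
E(p, n) = p + n*p
M = 9 (M = (4*(1 + 1) - 5)² = (4*2 - 5)² = (8 - 5)² = 3² = 9)
r((4/1 - 2/6) + 2)*M = (-3 + ((4/1 - 2/6) + 2))*9 = (-3 + ((4*1 - 2*⅙) + 2))*9 = (-3 + ((4 - ⅓) + 2))*9 = (-3 + (11/3 + 2))*9 = (-3 + 17/3)*9 = (8/3)*9 = 24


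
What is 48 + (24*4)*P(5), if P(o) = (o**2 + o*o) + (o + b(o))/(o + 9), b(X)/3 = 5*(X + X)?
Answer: 41376/7 ≈ 5910.9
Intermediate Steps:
b(X) = 30*X (b(X) = 3*(5*(X + X)) = 3*(5*(2*X)) = 3*(10*X) = 30*X)
P(o) = 2*o**2 + 31*o/(9 + o) (P(o) = (o**2 + o*o) + (o + 30*o)/(o + 9) = (o**2 + o**2) + (31*o)/(9 + o) = 2*o**2 + 31*o/(9 + o))
48 + (24*4)*P(5) = 48 + (24*4)*(5*(31 + 2*5**2 + 18*5)/(9 + 5)) = 48 + 96*(5*(31 + 2*25 + 90)/14) = 48 + 96*(5*(1/14)*(31 + 50 + 90)) = 48 + 96*(5*(1/14)*171) = 48 + 96*(855/14) = 48 + 41040/7 = 41376/7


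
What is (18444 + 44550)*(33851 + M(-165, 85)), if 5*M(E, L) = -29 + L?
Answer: 10665577134/5 ≈ 2.1331e+9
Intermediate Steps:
M(E, L) = -29/5 + L/5 (M(E, L) = (-29 + L)/5 = -29/5 + L/5)
(18444 + 44550)*(33851 + M(-165, 85)) = (18444 + 44550)*(33851 + (-29/5 + (⅕)*85)) = 62994*(33851 + (-29/5 + 17)) = 62994*(33851 + 56/5) = 62994*(169311/5) = 10665577134/5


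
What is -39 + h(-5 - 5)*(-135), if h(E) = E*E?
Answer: -13539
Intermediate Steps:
h(E) = E**2
-39 + h(-5 - 5)*(-135) = -39 + (-5 - 5)**2*(-135) = -39 + (-10)**2*(-135) = -39 + 100*(-135) = -39 - 13500 = -13539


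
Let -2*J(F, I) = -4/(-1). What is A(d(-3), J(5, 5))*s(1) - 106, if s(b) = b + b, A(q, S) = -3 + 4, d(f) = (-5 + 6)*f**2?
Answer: -104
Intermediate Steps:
J(F, I) = -2 (J(F, I) = -(-2)/(-1) = -(-2)*(-1) = -1/2*4 = -2)
d(f) = f**2 (d(f) = 1*f**2 = f**2)
A(q, S) = 1
s(b) = 2*b
A(d(-3), J(5, 5))*s(1) - 106 = 1*(2*1) - 106 = 1*2 - 106 = 2 - 106 = -104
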